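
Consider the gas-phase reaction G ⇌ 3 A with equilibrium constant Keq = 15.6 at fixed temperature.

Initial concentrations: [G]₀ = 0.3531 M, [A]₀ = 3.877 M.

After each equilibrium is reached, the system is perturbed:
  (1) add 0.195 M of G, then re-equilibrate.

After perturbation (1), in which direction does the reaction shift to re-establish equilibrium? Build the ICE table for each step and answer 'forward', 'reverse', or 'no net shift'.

Direction: forward

Q₀ = 165 vs Keq = 15.6 ⇒ Q>K, reverse
Step 1:
                   G          A
  init        0.3531      3.877
  Δ           0.5018     -1.506
  eq          0.8549      2.371
  solve Keq expr → x = -0.5018; check Q = 15.6
Then add 0.195 M of G.
Step 2:
                   G          A
  init          1.05      2.371
  Δ         -0.04403     0.1321
  eq           1.006      2.504
  solve Keq expr → x = 0.04403; check Q = 15.6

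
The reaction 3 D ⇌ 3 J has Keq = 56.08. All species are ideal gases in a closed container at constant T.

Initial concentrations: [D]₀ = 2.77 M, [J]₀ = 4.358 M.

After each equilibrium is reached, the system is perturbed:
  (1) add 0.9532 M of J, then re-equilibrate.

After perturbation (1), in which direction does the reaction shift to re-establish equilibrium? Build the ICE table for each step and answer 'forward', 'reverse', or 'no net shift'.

Q₀ = 3.894 vs Keq = 56.08 ⇒ Q<K, forward
Step 1:
                   D          J
  init          2.77      4.358
  Δ           -1.294      1.294
  eq           1.476      5.652
  solve Keq expr → x = 0.4312; check Q = 56.08
Then add 0.9532 M of J.
Step 2:
                   D          J
  init         1.476      6.605
  Δ           0.1974    -0.1974
  eq           1.674      6.407
  solve Keq expr → x = -0.06581; check Q = 56.08

Direction: reverse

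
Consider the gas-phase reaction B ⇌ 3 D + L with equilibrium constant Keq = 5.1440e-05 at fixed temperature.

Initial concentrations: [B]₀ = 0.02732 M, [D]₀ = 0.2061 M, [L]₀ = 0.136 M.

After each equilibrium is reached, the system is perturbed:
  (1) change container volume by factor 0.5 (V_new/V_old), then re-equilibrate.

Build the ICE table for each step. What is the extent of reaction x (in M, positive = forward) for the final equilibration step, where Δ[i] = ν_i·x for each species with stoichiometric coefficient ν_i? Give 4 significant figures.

Q₀ = 0.04358 vs Keq = 5.1440e-05 ⇒ Q>K, reverse
Step 1:
                   B          D          L
  Initial    0.02732     0.2061      0.136
  Change     0.05612    -0.1684   -0.05612
  Equil      0.08344    0.03774    0.07988
  solve Keq expr → x = -0.05612; check Q = 5.1440e-05
Then change container volume by factor 0.5 (V_new/V_old).
Step 2:
                   B          D          L
  Initial     0.1669    0.07547     0.1598
  Change     0.01195   -0.03584   -0.01195
  Equil       0.1788    0.03963     0.1478
  solve Keq expr → x = -0.01195; check Q = 5.1440e-05

x = -0.01195 M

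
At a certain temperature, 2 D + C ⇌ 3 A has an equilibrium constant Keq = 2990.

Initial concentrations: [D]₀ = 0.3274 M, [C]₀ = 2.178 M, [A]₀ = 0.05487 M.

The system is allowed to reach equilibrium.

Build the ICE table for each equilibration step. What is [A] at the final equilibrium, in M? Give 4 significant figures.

Q₀ = 7.0760e-04 vs Keq = 2990 ⇒ Q<K, forward
Step 1:
                    D           C           A
  init         0.3274       2.178     0.05487
  Δ           -0.3223     -0.1612      0.4835
  eq         0.005086       2.017      0.5383
  solve Keq expr → x = 0.1612; check Q = 2990

[A]_eq = 0.5383 M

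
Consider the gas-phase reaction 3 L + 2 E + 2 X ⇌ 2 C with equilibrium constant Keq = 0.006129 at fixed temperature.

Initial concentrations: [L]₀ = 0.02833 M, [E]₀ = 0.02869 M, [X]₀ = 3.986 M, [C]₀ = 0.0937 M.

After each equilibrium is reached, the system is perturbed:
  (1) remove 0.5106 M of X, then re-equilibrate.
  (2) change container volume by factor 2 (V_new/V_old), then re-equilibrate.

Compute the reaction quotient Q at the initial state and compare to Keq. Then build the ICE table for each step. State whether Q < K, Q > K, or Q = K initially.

Q₀ = 2.9526e+04; Q > K (proceeds reverse)

Q₀ = 2.9526e+04 vs Keq = 0.006129 ⇒ Q>K, reverse
Step 1:
                  L         E         X         C
  init      0.02833   0.02869     3.986    0.0937
  Δ          0.1367   0.09114   0.09114  -0.09114
  eq          0.165    0.1198     4.077  0.002564
  solve Keq expr → x = -0.04557; check Q = 0.006129
Then remove 0.5106 M of X.
Step 2:
                  L         E         X         C
  init        0.165    0.1198     3.567  0.002564
  Δ       4.5875e-04 3.0583e-04 3.0583e-04 -3.0583e-04
  eq         0.1655    0.1201     3.567  0.002258
  solve Keq expr → x = -1.5292e-04; check Q = 0.006129
Then change container volume by factor 2 (V_new/V_old).
Step 3:
                  L         E         X         C
  init      0.08275   0.06007     1.783  0.001129
  Δ        0.001382 9.2132e-04 9.2132e-04 -9.2132e-04
  eq        0.08413   0.06099     1.784 2.0789e-04
  solve Keq expr → x = -4.6066e-04; check Q = 0.006129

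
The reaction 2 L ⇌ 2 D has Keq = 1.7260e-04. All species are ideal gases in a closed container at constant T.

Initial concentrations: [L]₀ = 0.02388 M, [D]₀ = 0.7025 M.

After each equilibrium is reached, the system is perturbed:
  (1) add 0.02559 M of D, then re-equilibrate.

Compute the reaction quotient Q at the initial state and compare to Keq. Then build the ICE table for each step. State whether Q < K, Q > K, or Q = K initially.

Q₀ = 865.4; Q > K (proceeds reverse)

Q₀ = 865.4 vs Keq = 1.7260e-04 ⇒ Q>K, reverse
Step 1:
                   L          D
  I          0.02388     0.7025
  C           0.6931    -0.6931
  E            0.717   0.009419
  solve Keq expr → x = -0.3465; check Q = 1.7260e-04
Then add 0.02559 M of D.
Step 2:
                   L          D
  I            0.717    0.03501
  C          0.02526   -0.02526
  E           0.7422   0.009751
  solve Keq expr → x = -0.01263; check Q = 1.7260e-04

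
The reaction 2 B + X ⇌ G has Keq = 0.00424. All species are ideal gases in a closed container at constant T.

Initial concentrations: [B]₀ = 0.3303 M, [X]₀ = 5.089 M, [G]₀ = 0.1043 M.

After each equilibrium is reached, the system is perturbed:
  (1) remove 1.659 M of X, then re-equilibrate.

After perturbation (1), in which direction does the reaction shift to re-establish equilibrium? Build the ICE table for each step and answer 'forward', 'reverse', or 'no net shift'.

Q₀ = 0.1879 vs Keq = 0.00424 ⇒ Q>K, reverse
Step 1:
                  B         X         G
  init       0.3303     5.089    0.1043
  Δ          0.1964    0.0982   -0.0982
  eq         0.5267     5.187  0.006101
  solve Keq expr → x = -0.0982; check Q = 0.00424
Then remove 1.659 M of X.
Step 2:
                  B         X         G
  init       0.5267     3.528  0.006101
  Δ        0.003779  0.001889 -0.001889
  eq         0.5305      3.53  0.004212
  solve Keq expr → x = -0.001889; check Q = 0.00424

Direction: reverse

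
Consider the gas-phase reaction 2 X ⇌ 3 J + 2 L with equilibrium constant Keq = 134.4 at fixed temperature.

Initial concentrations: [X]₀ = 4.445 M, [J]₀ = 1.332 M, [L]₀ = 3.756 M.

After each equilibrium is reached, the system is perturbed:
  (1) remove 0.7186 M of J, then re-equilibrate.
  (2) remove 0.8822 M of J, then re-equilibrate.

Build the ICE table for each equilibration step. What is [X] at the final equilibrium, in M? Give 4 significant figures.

[X]_eq = 2.383 M

Q₀ = 1.687 vs Keq = 134.4 ⇒ Q<K, forward
Step 1:
                  X         J         L
  I           4.445     1.332     3.756
  C          -1.463     2.195     1.463
  E           2.982     3.527     5.219
  solve Keq expr → x = 0.7316; check Q = 134.4
Then remove 0.7186 M of J.
Step 2:
                  X         J         L
  I           2.982     2.808     5.219
  C         -0.2655    0.3982    0.2655
  E           2.716     3.206     5.485
  solve Keq expr → x = 0.1327; check Q = 134.4
Then remove 0.8822 M of J.
Step 3:
                  X         J         L
  I           2.716     2.324     5.485
  C         -0.3337    0.5005    0.3337
  E           2.383     2.825     5.818
  solve Keq expr → x = 0.1668; check Q = 134.4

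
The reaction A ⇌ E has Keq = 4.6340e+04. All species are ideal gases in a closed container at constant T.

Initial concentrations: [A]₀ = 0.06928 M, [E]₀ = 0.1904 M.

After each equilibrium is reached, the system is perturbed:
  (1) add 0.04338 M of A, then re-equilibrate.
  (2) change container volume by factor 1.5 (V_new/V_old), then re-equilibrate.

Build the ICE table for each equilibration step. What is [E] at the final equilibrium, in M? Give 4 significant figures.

[E]_eq = 0.202 M

Q₀ = 2.748 vs Keq = 4.6340e+04 ⇒ Q<K, forward
Step 1:
                  A         E
  Initial   0.06928    0.1904
  Change   -0.06927   0.06927
  Equil   5.6037e-06    0.2597
  solve Keq expr → x = 0.06927; check Q = 4.6340e+04
Then add 0.04338 M of A.
Step 2:
                  A         E
  Initial   0.04339    0.2597
  Change   -0.04338   0.04338
  Equil   6.5398e-06    0.3031
  solve Keq expr → x = 0.04338; check Q = 4.6340e+04
Then change container volume by factor 1.5 (V_new/V_old).
Step 3:
                  A         E
  Initial 4.3599e-06     0.202
  Change          0         0
  Equil   4.3599e-06     0.202
  solve Keq expr → x = 0; check Q = 4.6340e+04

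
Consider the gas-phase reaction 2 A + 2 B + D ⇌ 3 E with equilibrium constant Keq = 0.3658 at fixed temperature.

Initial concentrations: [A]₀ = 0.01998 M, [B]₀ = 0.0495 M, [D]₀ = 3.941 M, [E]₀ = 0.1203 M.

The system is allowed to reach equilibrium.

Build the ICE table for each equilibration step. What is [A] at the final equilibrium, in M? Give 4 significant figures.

Q₀ = 451.6 vs Keq = 0.3658 ⇒ Q>K, reverse
Step 1:
                  A         B         D         E
  Initial   0.01998    0.0495     3.941    0.1203
  Change    0.05185   0.05185   0.02592  -0.07777
  Equil     0.07183    0.1013     3.967   0.04253
  solve Keq expr → x = -0.02592; check Q = 0.3658

[A]_eq = 0.07183 M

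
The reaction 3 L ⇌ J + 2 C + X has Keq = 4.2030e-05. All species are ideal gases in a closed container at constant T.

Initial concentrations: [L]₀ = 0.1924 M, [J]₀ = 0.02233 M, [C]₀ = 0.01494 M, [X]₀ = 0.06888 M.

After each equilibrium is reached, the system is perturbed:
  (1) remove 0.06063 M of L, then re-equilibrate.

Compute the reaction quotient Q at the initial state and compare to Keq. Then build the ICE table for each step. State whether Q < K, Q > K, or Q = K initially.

Q₀ = 4.8202e-05 vs Keq = 4.2030e-05 ⇒ Q>K, reverse
Step 1:
                   L          J          C          X
  I           0.1924    0.02233    0.01494    0.06888
  C          0.00108 -3.5988e-04 -7.1975e-04 -3.5988e-04
  E           0.1935    0.02197    0.01422    0.06852
  solve Keq expr → x = -3.5988e-04; check Q = 4.2030e-05
Then remove 0.06063 M of L.
Step 2:
                   L          J          C          X
  I           0.1328    0.02197    0.01422    0.06852
  C         0.007171   -0.00239   -0.00478   -0.00239
  E             0.14    0.01958    0.00944    0.06613
  solve Keq expr → x = -0.00239; check Q = 4.2030e-05

Q₀ = 4.8202e-05; Q > K (proceeds reverse)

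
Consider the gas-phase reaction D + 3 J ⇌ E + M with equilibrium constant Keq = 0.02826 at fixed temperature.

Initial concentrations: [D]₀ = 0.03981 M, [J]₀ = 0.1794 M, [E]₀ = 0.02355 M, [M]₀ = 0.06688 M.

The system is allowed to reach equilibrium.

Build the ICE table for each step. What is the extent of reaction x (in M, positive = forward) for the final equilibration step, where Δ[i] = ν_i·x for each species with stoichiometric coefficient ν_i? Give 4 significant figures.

x = -0.02293 M

Q₀ = 6.852 vs Keq = 0.02826 ⇒ Q>K, reverse
Step 1:
                    D           J           E           M
  Initial     0.03981      0.1794     0.02355     0.06688
  Change      0.02293      0.0688    -0.02293    -0.02293
  Equil       0.06274      0.2482  6.1690e-04     0.04395
  solve Keq expr → x = -0.02293; check Q = 0.02826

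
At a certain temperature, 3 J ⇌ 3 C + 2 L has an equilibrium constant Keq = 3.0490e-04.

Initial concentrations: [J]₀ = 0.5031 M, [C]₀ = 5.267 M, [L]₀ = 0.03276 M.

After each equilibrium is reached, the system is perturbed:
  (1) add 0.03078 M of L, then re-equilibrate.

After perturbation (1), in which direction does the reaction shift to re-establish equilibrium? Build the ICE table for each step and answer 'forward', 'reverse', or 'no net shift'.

Q₀ = 1.231 vs Keq = 3.0490e-04 ⇒ Q>K, reverse
Step 1:
                    J           C           L
  I            0.5031       5.267     0.03276
  C           0.04824    -0.04824    -0.03216
  E            0.5513       5.219  5.9959e-04
  solve Keq expr → x = -0.01608; check Q = 3.0490e-04
Then add 0.03078 M of L.
Step 2:
                    J           C           L
  I            0.5513       5.219     0.03138
  C           0.04604    -0.04604    -0.03069
  E            0.5974       5.173  6.8530e-04
  solve Keq expr → x = -0.01535; check Q = 3.0490e-04

Direction: reverse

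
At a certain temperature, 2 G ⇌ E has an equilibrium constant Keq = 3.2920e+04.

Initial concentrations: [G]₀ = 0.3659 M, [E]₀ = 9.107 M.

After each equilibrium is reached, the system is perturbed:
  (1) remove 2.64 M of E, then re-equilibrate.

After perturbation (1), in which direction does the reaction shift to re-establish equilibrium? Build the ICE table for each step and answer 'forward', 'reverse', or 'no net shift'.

Direction: forward

Q₀ = 68.02 vs Keq = 3.2920e+04 ⇒ Q<K, forward
Step 1:
                   G          E
  init        0.3659      9.107
  Δ          -0.3491     0.1746
  eq         0.01679      9.282
  solve Keq expr → x = 0.1746; check Q = 3.2920e+04
Then remove 2.64 M of E.
Step 2:
                   G          E
  init       0.01679      6.642
  Δ        -0.002586   0.001293
  eq         0.01421      6.643
  solve Keq expr → x = 0.001293; check Q = 3.2920e+04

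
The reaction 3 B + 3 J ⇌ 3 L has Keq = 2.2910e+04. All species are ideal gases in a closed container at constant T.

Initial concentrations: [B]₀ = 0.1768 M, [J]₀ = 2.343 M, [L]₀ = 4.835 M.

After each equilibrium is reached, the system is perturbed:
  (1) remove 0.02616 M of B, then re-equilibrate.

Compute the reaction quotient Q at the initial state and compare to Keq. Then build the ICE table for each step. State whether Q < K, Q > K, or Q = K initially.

Q₀ = 1590; Q < K (proceeds forward)

Q₀ = 1590 vs Keq = 2.2910e+04 ⇒ Q<K, forward
Step 1:
                   B          J          L
  Initial     0.1768      2.343      4.835
  Change    -0.09936   -0.09936    0.09936
  Equil      0.07744      2.244      4.934
  solve Keq expr → x = 0.03312; check Q = 2.2910e+04
Then remove 0.02616 M of B.
Step 2:
                   B          J          L
  Initial    0.05128      2.244      4.934
  Change     0.02492    0.02492   -0.02492
  Equil       0.0762      2.269      4.909
  solve Keq expr → x = -0.008307; check Q = 2.2910e+04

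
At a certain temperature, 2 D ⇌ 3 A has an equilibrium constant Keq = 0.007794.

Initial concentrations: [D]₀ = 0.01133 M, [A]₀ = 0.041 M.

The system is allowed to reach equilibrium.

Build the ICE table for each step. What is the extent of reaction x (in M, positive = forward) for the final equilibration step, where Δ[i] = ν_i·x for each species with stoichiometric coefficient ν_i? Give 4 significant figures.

Q₀ = 0.5369 vs Keq = 0.007794 ⇒ Q>K, reverse
Step 1:
                    D           A
  I           0.01133       0.041
  C           0.01549    -0.02324
  E           0.02682     0.01776
  solve Keq expr → x = -0.007745; check Q = 0.007794

x = -0.007745 M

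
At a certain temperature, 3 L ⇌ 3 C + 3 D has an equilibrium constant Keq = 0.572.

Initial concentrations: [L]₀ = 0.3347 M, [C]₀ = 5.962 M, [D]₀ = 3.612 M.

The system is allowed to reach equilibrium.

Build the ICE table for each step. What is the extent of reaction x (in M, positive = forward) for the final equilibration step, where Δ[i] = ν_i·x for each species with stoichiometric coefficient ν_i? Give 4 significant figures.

x = -0.9309 M

Q₀ = 2.6635e+05 vs Keq = 0.572 ⇒ Q>K, reverse
Step 1:
                  L         C         D
  Initial    0.3347     5.962     3.612
  Change      2.793    -2.793    -2.793
  Equil       3.128     3.169    0.8192
  solve Keq expr → x = -0.9309; check Q = 0.572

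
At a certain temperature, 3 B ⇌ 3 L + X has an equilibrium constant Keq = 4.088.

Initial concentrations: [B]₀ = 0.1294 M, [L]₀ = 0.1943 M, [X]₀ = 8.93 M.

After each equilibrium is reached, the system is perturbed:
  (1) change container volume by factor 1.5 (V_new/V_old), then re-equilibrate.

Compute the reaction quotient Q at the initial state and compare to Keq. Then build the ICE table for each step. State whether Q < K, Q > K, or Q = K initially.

Q₀ = 30.23; Q > K (proceeds reverse)

Q₀ = 30.23 vs Keq = 4.088 ⇒ Q>K, reverse
Step 1:
                   B          L          X
  init        0.1294     0.1943       8.93
  Δ          0.05336   -0.05336   -0.01779
  eq          0.1828     0.1409      8.912
  solve Keq expr → x = -0.01779; check Q = 4.088
Then change container volume by factor 1.5 (V_new/V_old).
Step 2:
                   B          L          X
  init        0.1218    0.09396      5.941
  Δ        -0.007215   0.007215   0.002405
  eq          0.1146     0.1012      5.944
  solve Keq expr → x = 0.002405; check Q = 4.088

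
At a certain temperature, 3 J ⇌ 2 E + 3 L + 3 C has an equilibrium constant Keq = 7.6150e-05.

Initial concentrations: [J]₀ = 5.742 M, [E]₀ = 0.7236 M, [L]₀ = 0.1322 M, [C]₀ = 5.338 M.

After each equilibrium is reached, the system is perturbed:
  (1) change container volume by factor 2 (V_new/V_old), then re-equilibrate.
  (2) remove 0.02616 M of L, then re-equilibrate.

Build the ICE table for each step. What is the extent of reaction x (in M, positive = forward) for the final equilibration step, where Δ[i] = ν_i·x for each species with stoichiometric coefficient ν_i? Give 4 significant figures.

x = 0.007522 M

Q₀ = 9.7194e-04 vs Keq = 7.6150e-05 ⇒ Q>K, reverse
Step 1:
                   J          E          L          C
  Initial      5.742     0.7236     0.1322      5.338
  Change     0.07145   -0.04764   -0.07145   -0.07145
  Equil        5.813      0.676    0.06075      5.267
  solve Keq expr → x = -0.02382; check Q = 7.6150e-05
Then change container volume by factor 2 (V_new/V_old).
Step 2:
                   J          E          L          C
  Initial      2.907      0.338    0.03037      2.633
  Change    -0.05598    0.03732    0.05598    0.05598
  Equil        2.851     0.3753    0.08636      2.689
  solve Keq expr → x = 0.01866; check Q = 7.6150e-05
Then remove 0.02616 M of L.
Step 3:
                   J          E          L          C
  Initial      2.851     0.3753     0.0602      2.689
  Change    -0.02257    0.01504    0.02257    0.02257
  Equil        2.828     0.3903    0.08276      2.712
  solve Keq expr → x = 0.007522; check Q = 7.6150e-05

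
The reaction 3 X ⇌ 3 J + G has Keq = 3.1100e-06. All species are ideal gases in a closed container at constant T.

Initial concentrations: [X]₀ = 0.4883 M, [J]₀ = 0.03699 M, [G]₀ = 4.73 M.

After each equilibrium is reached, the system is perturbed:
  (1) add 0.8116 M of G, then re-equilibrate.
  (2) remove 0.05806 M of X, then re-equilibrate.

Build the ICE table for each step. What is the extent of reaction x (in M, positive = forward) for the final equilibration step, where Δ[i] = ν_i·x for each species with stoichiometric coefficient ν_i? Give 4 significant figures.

x = -1.5842e-04 M

Q₀ = 0.002056 vs Keq = 3.1100e-06 ⇒ Q>K, reverse
Step 1:
                  X         J         G
  Initial    0.4883   0.03699      4.73
  Change    0.03246  -0.03246  -0.01082
  Equil      0.5208  0.004532     4.719
  solve Keq expr → x = -0.01082; check Q = 3.1100e-06
Then add 0.8116 M of G.
Step 2:
                  X         J         G
  Initial    0.5208  0.004532     5.531
  Change  2.3156e-04 -2.3156e-04 -7.7187e-05
  Equil       0.521    0.0043     5.531
  solve Keq expr → x = -7.7187e-05; check Q = 3.1100e-06
Then remove 0.05806 M of X.
Step 3:
                  X         J         G
  Initial    0.4629    0.0043     5.531
  Change  4.7526e-04 -4.7526e-04 -1.5842e-04
  Equil      0.4634  0.003825     5.531
  solve Keq expr → x = -1.5842e-04; check Q = 3.1100e-06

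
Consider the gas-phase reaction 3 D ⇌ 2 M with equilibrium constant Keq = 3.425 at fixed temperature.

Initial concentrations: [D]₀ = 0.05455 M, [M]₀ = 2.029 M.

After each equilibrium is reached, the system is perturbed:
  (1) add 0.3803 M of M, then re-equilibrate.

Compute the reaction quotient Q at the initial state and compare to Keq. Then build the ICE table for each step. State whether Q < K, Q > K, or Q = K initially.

Q₀ = 2.5362e+04 vs Keq = 3.425 ⇒ Q>K, reverse
Step 1:
                  D         M
  init      0.05455     2.029
  Δ          0.8104   -0.5403
  eq          0.865     1.489
  solve Keq expr → x = -0.2701; check Q = 3.425
Then add 0.3803 M of M.
Step 2:
                  D         M
  init        0.865     1.869
  Δ          0.1141  -0.07609
  eq         0.9791     1.793
  solve Keq expr → x = -0.03805; check Q = 3.425

Q₀ = 2.5362e+04; Q > K (proceeds reverse)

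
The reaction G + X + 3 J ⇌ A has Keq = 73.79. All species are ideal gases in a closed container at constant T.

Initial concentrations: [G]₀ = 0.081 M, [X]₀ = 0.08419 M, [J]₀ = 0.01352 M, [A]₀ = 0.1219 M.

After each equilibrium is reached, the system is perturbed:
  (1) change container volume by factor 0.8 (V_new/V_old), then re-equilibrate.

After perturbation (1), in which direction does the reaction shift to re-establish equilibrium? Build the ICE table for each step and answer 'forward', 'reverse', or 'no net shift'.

Direction: forward

Q₀ = 7.2332e+06 vs Keq = 73.79 ⇒ Q>K, reverse
Step 1:
                   G          X          J          A
  I            0.081    0.08419    0.01352     0.1219
  C          0.08384    0.08384     0.2515   -0.08384
  E           0.1648      0.168      0.265    0.03806
  solve Keq expr → x = -0.08384; check Q = 73.79
Then change container volume by factor 0.8 (V_new/V_old).
Step 2:
                   G          X          J          A
  I           0.2061       0.21     0.3313    0.04757
  C         -0.01553   -0.01553    -0.0466    0.01553
  E           0.1905     0.1945     0.2847    0.06311
  solve Keq expr → x = 0.01553; check Q = 73.79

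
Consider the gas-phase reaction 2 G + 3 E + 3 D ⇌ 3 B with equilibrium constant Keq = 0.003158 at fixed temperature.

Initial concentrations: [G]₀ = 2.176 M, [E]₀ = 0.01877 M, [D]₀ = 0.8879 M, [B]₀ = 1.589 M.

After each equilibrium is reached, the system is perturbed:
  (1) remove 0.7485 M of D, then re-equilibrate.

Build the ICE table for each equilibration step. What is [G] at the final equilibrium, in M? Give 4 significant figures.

[G]_eq = 2.937 M

Q₀ = 1.8305e+05 vs Keq = 0.003158 ⇒ Q>K, reverse
Step 1:
                  G         E         D         B
  init        2.176   0.01877    0.8879     1.589
  Δ          0.6744     1.012     1.012    -1.012
  eq           2.85      1.03       1.9    0.5773
  solve Keq expr → x = -0.3372; check Q = 0.003158
Then remove 0.7485 M of D.
Step 2:
                  G         E         D         B
  init         2.85      1.03     1.151    0.5773
  Δ         0.08667      0.13      0.13     -0.13
  eq          2.937      1.16     1.281    0.4473
  solve Keq expr → x = -0.04334; check Q = 0.003158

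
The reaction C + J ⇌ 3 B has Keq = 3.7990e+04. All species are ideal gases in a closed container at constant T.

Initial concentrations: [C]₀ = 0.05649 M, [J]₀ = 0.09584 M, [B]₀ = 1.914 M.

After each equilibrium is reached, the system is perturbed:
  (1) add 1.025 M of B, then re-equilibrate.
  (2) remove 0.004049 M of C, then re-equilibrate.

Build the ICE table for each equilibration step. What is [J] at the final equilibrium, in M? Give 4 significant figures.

Q₀ = 1295 vs Keq = 3.7990e+04 ⇒ Q<K, forward
Step 1:
                  C         J         B
  Initial   0.05649   0.09584     1.914
  Change   -0.05127  -0.05127    0.1538
  Equil    0.005222   0.04457     2.068
  solve Keq expr → x = 0.05127; check Q = 3.7990e+04
Then add 1.025 M of B.
Step 2:
                  C         J         B
  Initial  0.005222   0.04457     3.093
  Change   0.008952  0.008952  -0.02686
  Equil     0.01417   0.05352     3.066
  solve Keq expr → x = -0.008952; check Q = 3.7990e+04
Then remove 0.004049 M of C.
Step 3:
                  C         J         B
  Initial   0.01012   0.05352     3.066
  Change    0.00314   0.00314 -0.009421
  Equil     0.01327   0.05666     3.057
  solve Keq expr → x = -0.00314; check Q = 3.7990e+04

[J]_eq = 0.05666 M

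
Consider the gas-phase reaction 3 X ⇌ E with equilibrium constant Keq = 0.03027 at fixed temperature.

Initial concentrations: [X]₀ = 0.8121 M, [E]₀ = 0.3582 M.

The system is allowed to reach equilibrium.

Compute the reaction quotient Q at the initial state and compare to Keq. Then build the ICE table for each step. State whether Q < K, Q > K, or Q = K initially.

Q₀ = 0.6688 vs Keq = 0.03027 ⇒ Q>K, reverse
Step 1:
                   X          E
  I           0.8121     0.3582
  C            0.737    -0.2457
  E            1.549     0.1125
  solve Keq expr → x = -0.2457; check Q = 0.03027

Q₀ = 0.6688; Q > K (proceeds reverse)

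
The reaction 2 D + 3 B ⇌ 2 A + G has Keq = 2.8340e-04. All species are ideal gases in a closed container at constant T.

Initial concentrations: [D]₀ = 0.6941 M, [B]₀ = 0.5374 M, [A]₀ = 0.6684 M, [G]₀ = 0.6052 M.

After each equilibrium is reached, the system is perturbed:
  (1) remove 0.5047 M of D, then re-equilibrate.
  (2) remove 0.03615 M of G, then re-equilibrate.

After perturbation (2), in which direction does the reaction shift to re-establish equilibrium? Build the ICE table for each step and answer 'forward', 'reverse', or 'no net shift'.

Direction: forward

Q₀ = 3.616 vs Keq = 2.8340e-04 ⇒ Q>K, reverse
Step 1:
                    D           B           A           G
  init         0.6941      0.5374      0.6684      0.6052
  Δ            0.6004      0.9005     -0.6004     -0.3002
  eq            1.294       1.438     0.06804       0.305
  solve Keq expr → x = -0.3002; check Q = 2.8340e-04
Then remove 0.5047 M of D.
Step 2:
                    D           B           A           G
  init         0.7898       1.438     0.06804       0.305
  Δ           0.02292     0.03439    -0.02292    -0.01146
  eq           0.8127       1.472     0.04511      0.2936
  solve Keq expr → x = -0.01146; check Q = 2.8340e-04
Then remove 0.03615 M of G.
Step 3:
                    D           B           A           G
  init         0.8127       1.472     0.04511      0.2574
  Δ         -0.002599   -0.003898    0.002599    0.001299
  eq           0.8101       1.468     0.04771      0.2587
  solve Keq expr → x = 0.001299; check Q = 2.8340e-04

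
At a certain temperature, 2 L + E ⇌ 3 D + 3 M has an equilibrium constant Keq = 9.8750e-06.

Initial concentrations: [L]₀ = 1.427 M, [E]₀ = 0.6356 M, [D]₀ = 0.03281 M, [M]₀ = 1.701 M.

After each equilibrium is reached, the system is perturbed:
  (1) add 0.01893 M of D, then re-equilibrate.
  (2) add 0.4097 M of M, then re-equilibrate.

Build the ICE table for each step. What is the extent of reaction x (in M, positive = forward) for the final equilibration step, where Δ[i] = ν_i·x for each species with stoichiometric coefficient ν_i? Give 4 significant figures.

Q₀ = 1.3431e-04 vs Keq = 9.8750e-06 ⇒ Q>K, reverse
Step 1:
                  L         E         D         M
  Initial     1.427    0.6356   0.03281     1.701
  Change    0.01252  0.006261  -0.01878  -0.01878
  Equil        1.44    0.6419   0.01403     1.682
  solve Keq expr → x = -0.006261; check Q = 9.8750e-06
Then add 0.01893 M of D.
Step 2:
                  L         E         D         M
  Initial      1.44    0.6419   0.03296     1.682
  Change    0.01243  0.006215  -0.01865  -0.01865
  Equil       1.452    0.6481   0.01431     1.664
  solve Keq expr → x = -0.006215; check Q = 9.8750e-06
Then add 0.4097 M of M.
Step 3:
                  L         E         D         M
  Initial     1.452    0.6481   0.01431     2.073
  Change   0.001865 9.3233e-04 -0.002797 -0.002797
  Equil       1.454     0.649   0.01151      2.07
  solve Keq expr → x = -9.3233e-04; check Q = 9.8750e-06

x = -9.3233e-04 M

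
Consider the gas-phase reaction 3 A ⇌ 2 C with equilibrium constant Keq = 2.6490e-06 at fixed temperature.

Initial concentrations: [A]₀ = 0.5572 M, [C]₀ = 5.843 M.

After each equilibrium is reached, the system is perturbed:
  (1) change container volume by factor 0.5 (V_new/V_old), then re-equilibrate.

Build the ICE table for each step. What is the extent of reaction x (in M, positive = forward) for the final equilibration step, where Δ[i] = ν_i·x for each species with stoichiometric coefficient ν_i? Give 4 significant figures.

Q₀ = 197.4 vs Keq = 2.6490e-06 ⇒ Q>K, reverse
Step 1:
                    A           C
  I            0.5572       5.843
  C             8.696      -5.797
  E             9.253     0.04581
  solve Keq expr → x = -2.899; check Q = 2.6490e-06
Then change container volume by factor 0.5 (V_new/V_old).
Step 2:
                    A           C
  I             18.51     0.09162
  C          -0.05604     0.03736
  E             18.45       0.129
  solve Keq expr → x = 0.01868; check Q = 2.6490e-06

x = 0.01868 M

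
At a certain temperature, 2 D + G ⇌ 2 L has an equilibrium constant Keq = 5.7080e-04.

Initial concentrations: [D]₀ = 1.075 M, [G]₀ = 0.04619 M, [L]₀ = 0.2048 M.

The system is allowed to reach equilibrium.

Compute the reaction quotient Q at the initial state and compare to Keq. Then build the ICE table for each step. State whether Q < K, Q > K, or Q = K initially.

Q₀ = 0.7858; Q > K (proceeds reverse)

Q₀ = 0.7858 vs Keq = 5.7080e-04 ⇒ Q>K, reverse
Step 1:
                    D           G           L
  Initial       1.075     0.04619      0.2048
  Change       0.1933     0.09667     -0.1933
  Equil         1.268      0.1429     0.01145
  solve Keq expr → x = -0.09667; check Q = 5.7080e-04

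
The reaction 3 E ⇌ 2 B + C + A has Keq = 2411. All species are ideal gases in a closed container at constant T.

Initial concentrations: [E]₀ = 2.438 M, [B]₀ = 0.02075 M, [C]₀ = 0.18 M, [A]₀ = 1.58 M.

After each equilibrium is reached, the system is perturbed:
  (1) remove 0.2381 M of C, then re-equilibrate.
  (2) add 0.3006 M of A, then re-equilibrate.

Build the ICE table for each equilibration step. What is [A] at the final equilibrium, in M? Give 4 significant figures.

Q₀ = 8.4502e-06 vs Keq = 2411 ⇒ Q<K, forward
Step 1:
                    E           B           C           A
  I             2.438     0.02075        0.18        1.58
  C            -2.307       1.538       0.769       0.769
  E             0.131       1.559       0.949       2.349
  solve Keq expr → x = 0.769; check Q = 2411
Then remove 0.2381 M of C.
Step 2:
                    E           B           C           A
  I             0.131       1.559      0.7109       2.349
  C          -0.01136    0.007575    0.003787    0.003787
  E            0.1196       1.566      0.7147       2.353
  solve Keq expr → x = 0.003787; check Q = 2411
Then add 0.3006 M of A.
Step 3:
                    E           B           C           A
  I            0.1196       1.566      0.7147       2.653
  C          0.004615   -0.003076   -0.001538   -0.001538
  E            0.1242       1.563      0.7132       2.652
  solve Keq expr → x = -0.001538; check Q = 2411

[A]_eq = 2.652 M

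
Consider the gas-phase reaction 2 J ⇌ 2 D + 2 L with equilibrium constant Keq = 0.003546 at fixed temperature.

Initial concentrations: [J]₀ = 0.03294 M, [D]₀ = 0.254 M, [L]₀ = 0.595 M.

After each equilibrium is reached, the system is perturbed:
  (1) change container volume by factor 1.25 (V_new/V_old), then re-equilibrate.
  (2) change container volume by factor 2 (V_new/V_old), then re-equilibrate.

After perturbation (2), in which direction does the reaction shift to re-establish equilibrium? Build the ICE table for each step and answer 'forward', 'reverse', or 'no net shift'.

Direction: forward

Q₀ = 21.05 vs Keq = 0.003546 ⇒ Q>K, reverse
Step 1:
                    J           D           L
  I           0.03294       0.254       0.595
  C            0.2151     -0.2151     -0.2151
  E            0.2481     0.03888      0.3799
  solve Keq expr → x = -0.1076; check Q = 0.003546
Then change container volume by factor 1.25 (V_new/V_old).
Step 2:
                    J           D           L
  I            0.1984     0.03111      0.3039
  C         -0.005902    0.005902    0.005902
  E            0.1925     0.03701      0.3098
  solve Keq expr → x = 0.002951; check Q = 0.003546
Then change container volume by factor 2 (V_new/V_old).
Step 3:
                    J           D           L
  I           0.09627      0.0185      0.1549
  C          -0.01172     0.01172     0.01172
  E           0.08456     0.03022      0.1666
  solve Keq expr → x = 0.005858; check Q = 0.003546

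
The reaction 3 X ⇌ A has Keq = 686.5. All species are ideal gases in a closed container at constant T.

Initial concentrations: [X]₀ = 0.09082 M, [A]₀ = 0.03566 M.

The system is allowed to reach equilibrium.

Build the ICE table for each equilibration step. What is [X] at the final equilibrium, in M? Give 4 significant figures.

Q₀ = 47.6 vs Keq = 686.5 ⇒ Q<K, forward
Step 1:
                   X          A
  Initial    0.09082    0.03566
  Change    -0.04855    0.01618
  Equil      0.04227    0.05184
  solve Keq expr → x = 0.01618; check Q = 686.5

[X]_eq = 0.04227 M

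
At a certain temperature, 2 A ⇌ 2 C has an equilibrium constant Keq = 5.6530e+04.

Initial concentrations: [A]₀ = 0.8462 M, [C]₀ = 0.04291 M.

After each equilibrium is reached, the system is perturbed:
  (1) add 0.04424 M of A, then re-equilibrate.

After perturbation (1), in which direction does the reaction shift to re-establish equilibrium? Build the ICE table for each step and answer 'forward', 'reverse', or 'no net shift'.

Q₀ = 0.002571 vs Keq = 5.6530e+04 ⇒ Q<K, forward
Step 1:
                    A           C
  I            0.8462     0.04291
  C           -0.8425      0.8425
  E          0.003724      0.8854
  solve Keq expr → x = 0.4212; check Q = 5.6530e+04
Then add 0.04424 M of A.
Step 2:
                    A           C
  I           0.04796      0.8854
  C          -0.04405     0.04405
  E          0.003909      0.9294
  solve Keq expr → x = 0.02203; check Q = 5.6530e+04

Direction: forward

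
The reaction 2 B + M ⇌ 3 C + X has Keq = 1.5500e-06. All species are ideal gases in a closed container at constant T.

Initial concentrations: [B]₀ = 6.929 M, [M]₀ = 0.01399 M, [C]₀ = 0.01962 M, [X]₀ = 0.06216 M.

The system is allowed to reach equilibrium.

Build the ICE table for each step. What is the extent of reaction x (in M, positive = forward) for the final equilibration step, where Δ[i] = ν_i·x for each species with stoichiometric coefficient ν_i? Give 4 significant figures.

x = 0.001583 M

Q₀ = 6.9895e-07 vs Keq = 1.5500e-06 ⇒ Q<K, forward
Step 1:
                    B           M           C           X
  Initial       6.929     0.01399     0.01962     0.06216
  Change    -0.003166   -0.001583    0.004749    0.001583
  Equil         6.926     0.01241     0.02437     0.06374
  solve Keq expr → x = 0.001583; check Q = 1.5500e-06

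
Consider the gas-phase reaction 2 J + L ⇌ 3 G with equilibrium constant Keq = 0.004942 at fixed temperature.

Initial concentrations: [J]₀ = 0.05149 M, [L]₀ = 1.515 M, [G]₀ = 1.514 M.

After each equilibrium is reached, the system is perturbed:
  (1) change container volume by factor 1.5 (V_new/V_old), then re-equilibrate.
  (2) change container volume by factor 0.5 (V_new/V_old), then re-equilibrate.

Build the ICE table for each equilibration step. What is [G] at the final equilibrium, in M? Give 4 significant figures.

Q₀ = 864 vs Keq = 0.004942 ⇒ Q>K, reverse
Step 1:
                    J           L           G
  Initial     0.05149       1.515       1.514
  Change       0.8745      0.4373      -1.312
  Equil         0.926       1.952      0.2022
  solve Keq expr → x = -0.4373; check Q = 0.004942
Then change container volume by factor 1.5 (V_new/V_old).
Step 2:
                    J           L           G
  Initial      0.6173       1.302      0.1348
  Change            0           0           0
  Equil        0.6173       1.302      0.1348
  solve Keq expr → x = 0; check Q = 0.004942
Then change container volume by factor 0.5 (V_new/V_old).
Step 3:
                    J           L           G
  Initial       1.235       2.603      0.2697
  Change            0           0           0
  Equil         1.235       2.603      0.2697
  solve Keq expr → x = 0; check Q = 0.004942

[G]_eq = 0.2697 M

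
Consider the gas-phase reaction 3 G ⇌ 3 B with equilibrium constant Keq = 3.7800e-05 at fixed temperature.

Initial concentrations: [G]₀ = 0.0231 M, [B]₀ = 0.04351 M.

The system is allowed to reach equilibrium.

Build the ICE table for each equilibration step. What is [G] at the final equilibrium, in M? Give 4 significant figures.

[G]_eq = 0.06445 M

Q₀ = 6.682 vs Keq = 3.7800e-05 ⇒ Q>K, reverse
Step 1:
                    G           B
  I            0.0231     0.04351
  C           0.04135    -0.04135
  E           0.06445    0.002163
  solve Keq expr → x = -0.01378; check Q = 3.7800e-05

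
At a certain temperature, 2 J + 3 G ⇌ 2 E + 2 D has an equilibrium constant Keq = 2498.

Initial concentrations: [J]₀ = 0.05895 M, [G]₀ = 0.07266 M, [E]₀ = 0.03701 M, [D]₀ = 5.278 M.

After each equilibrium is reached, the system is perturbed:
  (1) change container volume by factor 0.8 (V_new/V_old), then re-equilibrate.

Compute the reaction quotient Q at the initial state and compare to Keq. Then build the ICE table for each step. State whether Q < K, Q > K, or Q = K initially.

Q₀ = 2.8624e+04; Q > K (proceeds reverse)

Q₀ = 2.8624e+04 vs Keq = 2498 ⇒ Q>K, reverse
Step 1:
                   J          G          E          D
  init       0.05895    0.07266    0.03701      5.278
  Δ          0.01579    0.02368   -0.01579   -0.01579
  eq         0.07474    0.09634    0.02122      5.262
  solve Keq expr → x = -0.007893; check Q = 2498
Then change container volume by factor 0.8 (V_new/V_old).
Step 2:
                   J          G          E          D
  init       0.09342     0.1204    0.02653      6.578
  Δ        -0.001681  -0.002521   0.001681   0.001681
  eq         0.09174     0.1179    0.02821      6.579
  solve Keq expr → x = 8.4037e-04; check Q = 2498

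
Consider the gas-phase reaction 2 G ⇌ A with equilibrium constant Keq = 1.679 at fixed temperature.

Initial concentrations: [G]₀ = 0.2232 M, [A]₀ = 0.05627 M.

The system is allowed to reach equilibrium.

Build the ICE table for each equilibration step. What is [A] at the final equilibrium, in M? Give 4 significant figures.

[A]_eq = 0.06757 M

Q₀ = 1.13 vs Keq = 1.679 ⇒ Q<K, forward
Step 1:
                  G         A
  init       0.2232   0.05627
  Δ        -0.02259    0.0113
  eq         0.2006   0.06757
  solve Keq expr → x = 0.0113; check Q = 1.679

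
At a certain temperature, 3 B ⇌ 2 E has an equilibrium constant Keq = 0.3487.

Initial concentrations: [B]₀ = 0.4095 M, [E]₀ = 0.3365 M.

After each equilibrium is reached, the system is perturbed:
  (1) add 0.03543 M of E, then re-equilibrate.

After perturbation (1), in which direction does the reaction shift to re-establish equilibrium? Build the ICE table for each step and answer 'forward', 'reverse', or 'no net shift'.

Q₀ = 1.649 vs Keq = 0.3487 ⇒ Q>K, reverse
Step 1:
                  B         E
  init       0.4095    0.3365
  Δ           0.142  -0.09466
  eq         0.5515    0.2418
  solve Keq expr → x = -0.04733; check Q = 0.3487
Then add 0.03543 M of E.
Step 2:
                  B         E
  init       0.5515    0.2773
  Δ         0.02659  -0.01773
  eq         0.5781    0.2595
  solve Keq expr → x = -0.008864; check Q = 0.3487

Direction: reverse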